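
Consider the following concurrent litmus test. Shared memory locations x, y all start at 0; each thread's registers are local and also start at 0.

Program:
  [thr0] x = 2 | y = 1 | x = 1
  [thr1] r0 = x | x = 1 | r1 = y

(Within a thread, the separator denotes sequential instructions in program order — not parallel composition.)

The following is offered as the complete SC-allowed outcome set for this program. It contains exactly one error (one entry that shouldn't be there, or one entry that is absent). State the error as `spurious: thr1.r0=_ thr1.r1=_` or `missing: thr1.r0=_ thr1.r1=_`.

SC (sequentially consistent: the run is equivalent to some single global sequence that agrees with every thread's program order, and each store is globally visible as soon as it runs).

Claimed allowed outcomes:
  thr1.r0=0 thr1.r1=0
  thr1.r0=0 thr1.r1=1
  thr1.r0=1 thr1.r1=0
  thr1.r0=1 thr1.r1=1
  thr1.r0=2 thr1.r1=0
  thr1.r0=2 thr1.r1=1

spurious: thr1.r0=1 thr1.r1=0

outcome vector order: (thr1.r0,thr1.r1)
under SC → <0 0>, <0 1>, <1 1>, <2 0>, <2 1>
claimed∖SC = {<1 0>}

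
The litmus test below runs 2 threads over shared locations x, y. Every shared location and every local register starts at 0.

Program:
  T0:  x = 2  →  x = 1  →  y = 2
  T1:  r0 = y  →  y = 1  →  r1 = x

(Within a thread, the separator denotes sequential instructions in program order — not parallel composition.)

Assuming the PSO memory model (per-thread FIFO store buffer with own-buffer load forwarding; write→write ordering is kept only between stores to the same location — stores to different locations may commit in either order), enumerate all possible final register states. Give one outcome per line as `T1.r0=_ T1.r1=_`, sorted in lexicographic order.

T1.r0=0 T1.r1=0
T1.r0=0 T1.r1=1
T1.r0=0 T1.r1=2
T1.r0=2 T1.r1=0
T1.r0=2 T1.r1=1
T1.r0=2 T1.r1=2

outcome vector order: (T1.r0,T1.r1)
|PSO outcomes| = 6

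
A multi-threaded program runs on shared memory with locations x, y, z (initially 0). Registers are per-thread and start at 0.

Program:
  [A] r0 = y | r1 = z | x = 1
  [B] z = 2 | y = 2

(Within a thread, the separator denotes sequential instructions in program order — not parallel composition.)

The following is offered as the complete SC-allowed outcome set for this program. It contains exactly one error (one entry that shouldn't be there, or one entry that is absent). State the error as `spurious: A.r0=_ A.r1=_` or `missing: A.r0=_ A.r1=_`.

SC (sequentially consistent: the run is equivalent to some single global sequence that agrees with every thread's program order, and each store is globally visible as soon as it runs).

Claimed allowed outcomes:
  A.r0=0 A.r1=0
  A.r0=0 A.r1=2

outcome vector order: (A.r0,A.r1)
SC (3): 0/0 0/2 2/2
SC∖claimed = {2/2}

missing: A.r0=2 A.r1=2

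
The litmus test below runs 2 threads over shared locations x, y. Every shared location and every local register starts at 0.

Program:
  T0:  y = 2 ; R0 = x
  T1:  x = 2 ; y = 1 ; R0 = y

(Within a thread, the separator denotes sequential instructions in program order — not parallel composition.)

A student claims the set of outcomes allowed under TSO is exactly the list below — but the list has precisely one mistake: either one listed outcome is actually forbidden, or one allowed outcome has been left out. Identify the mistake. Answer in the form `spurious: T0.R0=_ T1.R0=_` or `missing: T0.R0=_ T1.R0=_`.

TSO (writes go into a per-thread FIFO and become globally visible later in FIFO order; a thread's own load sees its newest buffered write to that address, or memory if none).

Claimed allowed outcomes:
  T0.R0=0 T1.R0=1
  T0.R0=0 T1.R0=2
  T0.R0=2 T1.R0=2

outcome vector order: (T0.R0,T1.R0)
TSO (4): (0,1), (0,2), (2,1), (2,2)
TSO∖claimed = {(2,1)}

missing: T0.R0=2 T1.R0=1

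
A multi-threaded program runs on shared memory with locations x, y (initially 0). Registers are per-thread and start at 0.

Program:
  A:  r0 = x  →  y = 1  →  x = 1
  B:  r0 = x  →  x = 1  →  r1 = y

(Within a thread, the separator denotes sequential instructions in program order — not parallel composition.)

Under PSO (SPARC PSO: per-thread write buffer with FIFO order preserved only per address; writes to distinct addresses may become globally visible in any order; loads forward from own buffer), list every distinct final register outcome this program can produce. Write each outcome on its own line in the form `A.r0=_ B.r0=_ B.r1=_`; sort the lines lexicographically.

outcome vector order: (A.r0,B.r0,B.r1)
|PSO outcomes| = 6

A.r0=0 B.r0=0 B.r1=0
A.r0=0 B.r0=0 B.r1=1
A.r0=0 B.r0=1 B.r1=0
A.r0=0 B.r0=1 B.r1=1
A.r0=1 B.r0=0 B.r1=0
A.r0=1 B.r0=0 B.r1=1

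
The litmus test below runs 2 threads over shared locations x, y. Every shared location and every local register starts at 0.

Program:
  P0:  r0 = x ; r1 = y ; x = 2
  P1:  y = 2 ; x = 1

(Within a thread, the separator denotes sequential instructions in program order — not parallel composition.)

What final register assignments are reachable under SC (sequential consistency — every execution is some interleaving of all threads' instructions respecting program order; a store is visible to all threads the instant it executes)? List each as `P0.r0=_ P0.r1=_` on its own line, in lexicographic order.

outcome vector order: (P0.r0,P0.r1)
|SC outcomes| = 3

P0.r0=0 P0.r1=0
P0.r0=0 P0.r1=2
P0.r0=1 P0.r1=2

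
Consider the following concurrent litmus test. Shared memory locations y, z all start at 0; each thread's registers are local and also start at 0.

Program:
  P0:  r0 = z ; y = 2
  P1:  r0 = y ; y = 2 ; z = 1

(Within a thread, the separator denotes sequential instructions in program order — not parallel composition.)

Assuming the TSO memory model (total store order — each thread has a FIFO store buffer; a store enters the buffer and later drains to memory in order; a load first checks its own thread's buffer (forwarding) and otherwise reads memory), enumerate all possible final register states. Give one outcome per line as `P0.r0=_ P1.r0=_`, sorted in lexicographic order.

outcome vector order: (P0.r0,P1.r0)
|TSO outcomes| = 3

P0.r0=0 P1.r0=0
P0.r0=0 P1.r0=2
P0.r0=1 P1.r0=0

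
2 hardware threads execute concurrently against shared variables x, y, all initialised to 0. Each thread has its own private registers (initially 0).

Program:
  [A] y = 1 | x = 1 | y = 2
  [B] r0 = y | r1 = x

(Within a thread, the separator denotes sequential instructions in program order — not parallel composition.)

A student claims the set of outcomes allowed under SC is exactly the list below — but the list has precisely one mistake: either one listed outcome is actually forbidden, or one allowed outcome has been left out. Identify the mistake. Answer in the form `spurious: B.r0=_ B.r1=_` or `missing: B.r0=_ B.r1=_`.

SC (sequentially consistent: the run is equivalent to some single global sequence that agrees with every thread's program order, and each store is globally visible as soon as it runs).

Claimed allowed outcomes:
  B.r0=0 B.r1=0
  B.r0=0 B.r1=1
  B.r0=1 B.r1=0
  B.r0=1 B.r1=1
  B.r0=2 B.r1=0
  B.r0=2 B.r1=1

spurious: B.r0=2 B.r1=0

outcome vector order: (B.r0,B.r1)
SC (5): 00, 01, 10, 11, 21
claimed∖SC = {20}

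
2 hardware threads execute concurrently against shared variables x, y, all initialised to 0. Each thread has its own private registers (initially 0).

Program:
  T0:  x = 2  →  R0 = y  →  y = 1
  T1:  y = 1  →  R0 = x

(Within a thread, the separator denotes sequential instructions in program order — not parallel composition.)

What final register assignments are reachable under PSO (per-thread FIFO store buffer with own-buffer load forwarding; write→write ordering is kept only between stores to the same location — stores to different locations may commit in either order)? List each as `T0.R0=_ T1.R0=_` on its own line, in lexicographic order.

T0.R0=0 T1.R0=0
T0.R0=0 T1.R0=2
T0.R0=1 T1.R0=0
T0.R0=1 T1.R0=2

outcome vector order: (T0.R0,T1.R0)
|PSO outcomes| = 4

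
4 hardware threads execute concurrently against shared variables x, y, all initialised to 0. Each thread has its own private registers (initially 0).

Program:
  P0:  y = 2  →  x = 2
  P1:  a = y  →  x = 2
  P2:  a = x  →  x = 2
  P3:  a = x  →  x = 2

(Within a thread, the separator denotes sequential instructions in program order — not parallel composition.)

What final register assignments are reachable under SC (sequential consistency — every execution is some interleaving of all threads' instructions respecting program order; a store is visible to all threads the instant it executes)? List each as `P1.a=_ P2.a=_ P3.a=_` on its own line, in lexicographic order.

outcome vector order: (P1.a,P2.a,P3.a)
|SC outcomes| = 8

P1.a=0 P2.a=0 P3.a=0
P1.a=0 P2.a=0 P3.a=2
P1.a=0 P2.a=2 P3.a=0
P1.a=0 P2.a=2 P3.a=2
P1.a=2 P2.a=0 P3.a=0
P1.a=2 P2.a=0 P3.a=2
P1.a=2 P2.a=2 P3.a=0
P1.a=2 P2.a=2 P3.a=2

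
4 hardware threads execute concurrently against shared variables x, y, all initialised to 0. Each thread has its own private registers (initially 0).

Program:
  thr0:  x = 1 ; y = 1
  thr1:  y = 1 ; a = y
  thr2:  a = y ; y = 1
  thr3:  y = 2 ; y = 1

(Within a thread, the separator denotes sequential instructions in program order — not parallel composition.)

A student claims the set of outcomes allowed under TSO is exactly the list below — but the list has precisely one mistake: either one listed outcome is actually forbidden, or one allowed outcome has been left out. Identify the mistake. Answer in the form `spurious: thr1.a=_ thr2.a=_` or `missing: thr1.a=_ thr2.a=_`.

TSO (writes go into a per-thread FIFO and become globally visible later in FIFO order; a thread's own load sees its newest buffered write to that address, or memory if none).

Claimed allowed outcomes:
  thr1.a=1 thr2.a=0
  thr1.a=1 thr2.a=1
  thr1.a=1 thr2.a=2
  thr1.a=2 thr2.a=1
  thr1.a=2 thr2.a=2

missing: thr1.a=2 thr2.a=0

outcome vector order: (thr1.a,thr2.a)
TSO (6): 10, 11, 12, 20, 21, 22
TSO∖claimed = {20}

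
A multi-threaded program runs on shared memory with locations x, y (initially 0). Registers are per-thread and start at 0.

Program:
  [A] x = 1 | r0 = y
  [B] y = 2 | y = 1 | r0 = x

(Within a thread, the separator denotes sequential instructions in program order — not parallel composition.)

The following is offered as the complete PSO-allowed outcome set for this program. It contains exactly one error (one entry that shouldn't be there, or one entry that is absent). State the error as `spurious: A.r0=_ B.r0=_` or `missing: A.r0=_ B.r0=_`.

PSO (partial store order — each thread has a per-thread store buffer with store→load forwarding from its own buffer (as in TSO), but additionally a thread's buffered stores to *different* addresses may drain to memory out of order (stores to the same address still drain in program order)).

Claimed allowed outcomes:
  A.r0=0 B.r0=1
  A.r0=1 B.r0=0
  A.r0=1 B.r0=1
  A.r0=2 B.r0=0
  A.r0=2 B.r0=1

missing: A.r0=0 B.r0=0

outcome vector order: (A.r0,B.r0)
[PSO] allowed = {00, 01, 10, 11, 20, 21}
PSO∖claimed = {00}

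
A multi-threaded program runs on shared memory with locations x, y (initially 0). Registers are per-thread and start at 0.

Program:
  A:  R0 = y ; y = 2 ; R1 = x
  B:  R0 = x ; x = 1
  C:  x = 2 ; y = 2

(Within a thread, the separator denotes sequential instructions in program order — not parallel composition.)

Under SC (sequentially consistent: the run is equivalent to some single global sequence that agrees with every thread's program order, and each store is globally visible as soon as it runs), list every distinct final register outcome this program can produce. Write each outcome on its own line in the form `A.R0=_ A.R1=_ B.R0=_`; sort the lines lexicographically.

A.R0=0 A.R1=0 B.R0=0
A.R0=0 A.R1=0 B.R0=2
A.R0=0 A.R1=1 B.R0=0
A.R0=0 A.R1=1 B.R0=2
A.R0=0 A.R1=2 B.R0=0
A.R0=0 A.R1=2 B.R0=2
A.R0=2 A.R1=1 B.R0=0
A.R0=2 A.R1=1 B.R0=2
A.R0=2 A.R1=2 B.R0=0
A.R0=2 A.R1=2 B.R0=2

outcome vector order: (A.R0,A.R1,B.R0)
|SC outcomes| = 10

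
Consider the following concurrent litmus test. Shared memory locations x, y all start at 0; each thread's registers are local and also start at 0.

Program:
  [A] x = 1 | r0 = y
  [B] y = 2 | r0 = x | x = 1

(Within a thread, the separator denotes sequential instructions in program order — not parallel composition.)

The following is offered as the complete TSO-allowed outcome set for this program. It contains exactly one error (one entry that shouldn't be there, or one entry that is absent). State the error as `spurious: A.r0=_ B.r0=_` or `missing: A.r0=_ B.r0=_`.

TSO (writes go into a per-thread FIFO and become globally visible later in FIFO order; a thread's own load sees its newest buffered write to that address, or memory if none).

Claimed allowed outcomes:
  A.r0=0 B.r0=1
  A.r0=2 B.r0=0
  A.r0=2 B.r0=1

outcome vector order: (A.r0,B.r0)
under TSO → 0/0 0/1 2/0 2/1
TSO∖claimed = {0/0}

missing: A.r0=0 B.r0=0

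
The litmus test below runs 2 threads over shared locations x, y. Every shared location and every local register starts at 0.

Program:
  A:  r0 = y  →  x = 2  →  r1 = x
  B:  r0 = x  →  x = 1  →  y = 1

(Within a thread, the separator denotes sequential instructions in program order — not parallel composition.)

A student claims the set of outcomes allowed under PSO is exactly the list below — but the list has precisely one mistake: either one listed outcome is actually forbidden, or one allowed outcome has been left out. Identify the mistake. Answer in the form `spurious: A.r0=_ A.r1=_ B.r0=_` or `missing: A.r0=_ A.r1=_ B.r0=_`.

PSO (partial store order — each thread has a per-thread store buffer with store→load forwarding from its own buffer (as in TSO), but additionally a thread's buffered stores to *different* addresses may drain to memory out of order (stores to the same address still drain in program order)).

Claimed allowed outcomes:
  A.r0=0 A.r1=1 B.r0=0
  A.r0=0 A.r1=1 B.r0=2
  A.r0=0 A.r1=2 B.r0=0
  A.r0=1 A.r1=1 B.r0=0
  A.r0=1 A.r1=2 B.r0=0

missing: A.r0=0 A.r1=2 B.r0=2

outcome vector order: (A.r0,A.r1,B.r0)
PSO: 6 outcomes — {<0 1 0>; <0 1 2>; <0 2 0>; <0 2 2>; <1 1 0>; <1 2 0>}
PSO∖claimed = {<0 2 2>}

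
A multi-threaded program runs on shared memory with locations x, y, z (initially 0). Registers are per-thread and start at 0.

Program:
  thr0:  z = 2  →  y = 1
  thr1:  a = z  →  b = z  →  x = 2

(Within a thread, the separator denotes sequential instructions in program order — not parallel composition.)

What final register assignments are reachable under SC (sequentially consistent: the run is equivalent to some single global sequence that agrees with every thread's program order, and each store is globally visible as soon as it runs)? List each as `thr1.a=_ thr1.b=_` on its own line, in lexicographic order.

thr1.a=0 thr1.b=0
thr1.a=0 thr1.b=2
thr1.a=2 thr1.b=2

outcome vector order: (thr1.a,thr1.b)
|SC outcomes| = 3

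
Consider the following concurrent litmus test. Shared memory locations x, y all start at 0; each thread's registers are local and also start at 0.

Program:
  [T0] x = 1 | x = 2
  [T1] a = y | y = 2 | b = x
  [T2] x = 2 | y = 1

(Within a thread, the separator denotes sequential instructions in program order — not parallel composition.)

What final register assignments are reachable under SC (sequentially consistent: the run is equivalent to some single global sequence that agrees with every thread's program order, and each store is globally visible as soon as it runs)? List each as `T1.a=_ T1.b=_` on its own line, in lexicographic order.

outcome vector order: (T1.a,T1.b)
|SC outcomes| = 5

T1.a=0 T1.b=0
T1.a=0 T1.b=1
T1.a=0 T1.b=2
T1.a=1 T1.b=1
T1.a=1 T1.b=2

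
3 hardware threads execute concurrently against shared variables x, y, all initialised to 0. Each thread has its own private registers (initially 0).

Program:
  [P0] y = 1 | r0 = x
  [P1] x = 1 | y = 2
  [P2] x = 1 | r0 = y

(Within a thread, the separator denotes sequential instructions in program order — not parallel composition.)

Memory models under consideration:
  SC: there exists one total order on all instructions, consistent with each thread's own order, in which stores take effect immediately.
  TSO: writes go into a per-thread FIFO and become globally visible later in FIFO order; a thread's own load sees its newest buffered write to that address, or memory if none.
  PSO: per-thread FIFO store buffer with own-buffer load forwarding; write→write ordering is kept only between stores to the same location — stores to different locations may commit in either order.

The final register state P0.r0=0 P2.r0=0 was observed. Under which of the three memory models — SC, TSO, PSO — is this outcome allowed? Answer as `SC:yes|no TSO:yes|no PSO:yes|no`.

outcome vector order: (P0.r0,P2.r0)
SC (5): 0/1, 0/2, 1/0, 1/1, 1/2
TSO (6): 0/0, 0/1, 0/2, 1/0, 1/1, 1/2
PSO (6): 0/0, 0/1, 0/2, 1/0, 1/1, 1/2
target 0/0 ∈ {TSO,PSO}

SC:no TSO:yes PSO:yes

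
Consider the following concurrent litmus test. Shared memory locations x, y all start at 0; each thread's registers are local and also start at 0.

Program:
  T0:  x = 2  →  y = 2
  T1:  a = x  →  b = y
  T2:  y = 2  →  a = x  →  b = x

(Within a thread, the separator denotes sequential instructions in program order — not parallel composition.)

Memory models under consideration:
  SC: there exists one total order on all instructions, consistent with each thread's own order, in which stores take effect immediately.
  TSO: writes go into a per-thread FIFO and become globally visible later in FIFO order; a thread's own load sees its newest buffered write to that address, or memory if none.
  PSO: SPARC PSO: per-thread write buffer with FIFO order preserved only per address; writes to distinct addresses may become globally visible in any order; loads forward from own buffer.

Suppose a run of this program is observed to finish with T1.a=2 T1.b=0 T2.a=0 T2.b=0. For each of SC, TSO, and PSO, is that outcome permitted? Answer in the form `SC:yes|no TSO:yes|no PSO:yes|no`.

outcome vector order: (T1.a,T1.b,T2.a,T2.b)
[SC] allowed = {<0 0 0 0>; <0 0 0 2>; <0 0 2 2>; <0 2 0 0>; <0 2 0 2>; <0 2 2 2>; <2 0 2 2>; <2 2 0 0>; <2 2 0 2>; <2 2 2 2>}
[TSO] allowed = {<0 0 0 0>; <0 0 0 2>; <0 0 2 2>; <0 2 0 0>; <0 2 0 2>; <0 2 2 2>; <2 0 0 0>; <2 0 0 2>; <2 0 2 2>; <2 2 0 0>; <2 2 0 2>; <2 2 2 2>}
[PSO] allowed = {<0 0 0 0>; <0 0 0 2>; <0 0 2 2>; <0 2 0 0>; <0 2 0 2>; <0 2 2 2>; <2 0 0 0>; <2 0 0 2>; <2 0 2 2>; <2 2 0 0>; <2 2 0 2>; <2 2 2 2>}
target <2 0 0 0> ∈ {TSO,PSO}

SC:no TSO:yes PSO:yes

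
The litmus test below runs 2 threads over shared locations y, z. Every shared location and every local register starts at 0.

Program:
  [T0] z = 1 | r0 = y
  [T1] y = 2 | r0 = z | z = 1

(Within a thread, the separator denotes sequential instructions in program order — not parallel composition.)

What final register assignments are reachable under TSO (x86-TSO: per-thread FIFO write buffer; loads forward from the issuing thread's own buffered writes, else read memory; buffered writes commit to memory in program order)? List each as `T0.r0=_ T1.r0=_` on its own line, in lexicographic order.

outcome vector order: (T0.r0,T1.r0)
|TSO outcomes| = 4

T0.r0=0 T1.r0=0
T0.r0=0 T1.r0=1
T0.r0=2 T1.r0=0
T0.r0=2 T1.r0=1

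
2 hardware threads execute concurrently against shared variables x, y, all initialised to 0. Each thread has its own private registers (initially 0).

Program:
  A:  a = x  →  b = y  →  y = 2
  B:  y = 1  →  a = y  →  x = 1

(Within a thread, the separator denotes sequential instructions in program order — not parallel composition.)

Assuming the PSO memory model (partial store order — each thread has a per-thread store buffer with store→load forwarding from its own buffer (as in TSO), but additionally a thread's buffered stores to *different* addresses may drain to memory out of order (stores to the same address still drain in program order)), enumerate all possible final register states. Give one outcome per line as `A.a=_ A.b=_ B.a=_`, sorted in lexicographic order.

outcome vector order: (A.a,A.b,B.a)
|PSO outcomes| = 6

A.a=0 A.b=0 B.a=1
A.a=0 A.b=0 B.a=2
A.a=0 A.b=1 B.a=1
A.a=0 A.b=1 B.a=2
A.a=1 A.b=0 B.a=1
A.a=1 A.b=1 B.a=1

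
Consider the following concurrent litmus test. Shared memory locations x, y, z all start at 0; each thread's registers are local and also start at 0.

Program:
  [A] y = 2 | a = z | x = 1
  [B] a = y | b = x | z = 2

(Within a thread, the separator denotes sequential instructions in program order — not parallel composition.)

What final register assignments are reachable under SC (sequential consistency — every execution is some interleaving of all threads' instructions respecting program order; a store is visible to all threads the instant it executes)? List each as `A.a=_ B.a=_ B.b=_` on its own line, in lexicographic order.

outcome vector order: (A.a,B.a,B.b)
|SC outcomes| = 6

A.a=0 B.a=0 B.b=0
A.a=0 B.a=0 B.b=1
A.a=0 B.a=2 B.b=0
A.a=0 B.a=2 B.b=1
A.a=2 B.a=0 B.b=0
A.a=2 B.a=2 B.b=0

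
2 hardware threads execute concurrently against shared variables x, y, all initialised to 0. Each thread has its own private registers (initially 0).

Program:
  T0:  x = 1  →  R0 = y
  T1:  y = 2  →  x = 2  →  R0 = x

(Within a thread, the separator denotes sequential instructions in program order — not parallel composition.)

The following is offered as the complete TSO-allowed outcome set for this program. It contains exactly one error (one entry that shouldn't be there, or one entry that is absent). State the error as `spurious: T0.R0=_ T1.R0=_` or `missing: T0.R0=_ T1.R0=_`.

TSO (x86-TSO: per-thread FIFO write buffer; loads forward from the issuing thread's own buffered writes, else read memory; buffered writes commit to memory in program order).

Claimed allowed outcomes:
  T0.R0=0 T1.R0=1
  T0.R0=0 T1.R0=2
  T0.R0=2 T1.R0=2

outcome vector order: (T0.R0,T1.R0)
[TSO] allowed = {<0 1>, <0 2>, <2 1>, <2 2>}
TSO∖claimed = {<2 1>}

missing: T0.R0=2 T1.R0=1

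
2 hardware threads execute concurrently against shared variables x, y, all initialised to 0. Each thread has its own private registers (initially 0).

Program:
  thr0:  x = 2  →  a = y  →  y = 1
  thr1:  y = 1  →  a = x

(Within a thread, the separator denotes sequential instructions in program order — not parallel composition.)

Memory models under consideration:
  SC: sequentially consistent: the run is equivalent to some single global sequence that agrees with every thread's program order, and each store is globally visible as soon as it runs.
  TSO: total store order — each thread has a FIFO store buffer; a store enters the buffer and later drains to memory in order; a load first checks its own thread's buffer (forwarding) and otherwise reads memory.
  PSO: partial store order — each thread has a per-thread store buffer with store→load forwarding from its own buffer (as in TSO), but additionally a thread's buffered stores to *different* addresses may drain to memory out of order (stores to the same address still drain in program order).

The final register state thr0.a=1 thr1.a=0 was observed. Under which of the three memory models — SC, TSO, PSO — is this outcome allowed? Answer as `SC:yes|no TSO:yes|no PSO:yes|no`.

outcome vector order: (thr0.a,thr1.a)
SC: 3 outcomes — {<0 2>; <1 0>; <1 2>}
TSO: 4 outcomes — {<0 0>; <0 2>; <1 0>; <1 2>}
PSO: 4 outcomes — {<0 0>; <0 2>; <1 0>; <1 2>}
target <1 0> ∈ {SC,TSO,PSO}

SC:yes TSO:yes PSO:yes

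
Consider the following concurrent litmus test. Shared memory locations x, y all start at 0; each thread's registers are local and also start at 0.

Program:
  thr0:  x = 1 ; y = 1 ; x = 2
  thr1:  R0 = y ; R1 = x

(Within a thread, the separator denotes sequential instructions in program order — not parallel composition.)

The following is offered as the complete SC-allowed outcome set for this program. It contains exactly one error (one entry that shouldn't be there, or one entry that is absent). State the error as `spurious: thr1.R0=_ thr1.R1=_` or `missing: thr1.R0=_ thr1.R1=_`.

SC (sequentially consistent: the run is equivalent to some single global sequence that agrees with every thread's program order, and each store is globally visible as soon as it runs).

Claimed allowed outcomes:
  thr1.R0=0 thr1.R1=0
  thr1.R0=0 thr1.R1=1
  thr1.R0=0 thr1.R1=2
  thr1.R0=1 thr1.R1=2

outcome vector order: (thr1.R0,thr1.R1)
SC: 5 outcomes — {(0,0) (0,1) (0,2) (1,1) (1,2)}
SC∖claimed = {(1,1)}

missing: thr1.R0=1 thr1.R1=1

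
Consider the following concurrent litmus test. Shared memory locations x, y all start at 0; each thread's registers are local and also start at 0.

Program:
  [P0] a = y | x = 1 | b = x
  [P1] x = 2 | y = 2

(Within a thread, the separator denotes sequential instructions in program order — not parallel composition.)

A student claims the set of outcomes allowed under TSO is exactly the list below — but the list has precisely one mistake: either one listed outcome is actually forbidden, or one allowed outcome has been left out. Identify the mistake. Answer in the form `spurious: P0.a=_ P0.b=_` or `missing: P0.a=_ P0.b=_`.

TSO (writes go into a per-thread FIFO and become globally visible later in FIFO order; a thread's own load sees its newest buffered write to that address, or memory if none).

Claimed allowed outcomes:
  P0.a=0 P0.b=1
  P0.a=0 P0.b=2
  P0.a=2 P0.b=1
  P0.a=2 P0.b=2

spurious: P0.a=2 P0.b=2

outcome vector order: (P0.a,P0.b)
[TSO] allowed = {<0 1>; <0 2>; <2 1>}
claimed∖TSO = {<2 2>}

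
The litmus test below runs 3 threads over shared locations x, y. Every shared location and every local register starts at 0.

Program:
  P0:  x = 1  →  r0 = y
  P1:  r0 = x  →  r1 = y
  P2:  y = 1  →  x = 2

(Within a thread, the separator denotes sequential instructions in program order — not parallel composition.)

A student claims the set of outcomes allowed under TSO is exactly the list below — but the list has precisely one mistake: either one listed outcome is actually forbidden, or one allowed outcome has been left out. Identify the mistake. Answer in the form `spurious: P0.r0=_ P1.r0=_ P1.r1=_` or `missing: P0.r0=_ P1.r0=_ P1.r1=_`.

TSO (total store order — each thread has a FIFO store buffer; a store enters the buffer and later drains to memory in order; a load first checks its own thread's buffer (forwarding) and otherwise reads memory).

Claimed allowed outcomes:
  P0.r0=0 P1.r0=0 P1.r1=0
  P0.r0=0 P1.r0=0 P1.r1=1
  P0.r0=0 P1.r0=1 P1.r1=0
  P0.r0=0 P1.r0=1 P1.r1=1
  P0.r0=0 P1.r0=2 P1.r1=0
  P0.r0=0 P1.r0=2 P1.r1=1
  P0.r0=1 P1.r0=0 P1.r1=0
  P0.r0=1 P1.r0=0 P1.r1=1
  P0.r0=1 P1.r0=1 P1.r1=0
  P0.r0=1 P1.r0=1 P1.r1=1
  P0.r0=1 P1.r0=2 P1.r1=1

outcome vector order: (P0.r0,P1.r0,P1.r1)
[TSO] allowed = {(0,0,0) (0,0,1) (0,1,0) (0,1,1) (0,2,1) (1,0,0) (1,0,1) (1,1,0) (1,1,1) (1,2,1)}
claimed∖TSO = {(0,2,0)}

spurious: P0.r0=0 P1.r0=2 P1.r1=0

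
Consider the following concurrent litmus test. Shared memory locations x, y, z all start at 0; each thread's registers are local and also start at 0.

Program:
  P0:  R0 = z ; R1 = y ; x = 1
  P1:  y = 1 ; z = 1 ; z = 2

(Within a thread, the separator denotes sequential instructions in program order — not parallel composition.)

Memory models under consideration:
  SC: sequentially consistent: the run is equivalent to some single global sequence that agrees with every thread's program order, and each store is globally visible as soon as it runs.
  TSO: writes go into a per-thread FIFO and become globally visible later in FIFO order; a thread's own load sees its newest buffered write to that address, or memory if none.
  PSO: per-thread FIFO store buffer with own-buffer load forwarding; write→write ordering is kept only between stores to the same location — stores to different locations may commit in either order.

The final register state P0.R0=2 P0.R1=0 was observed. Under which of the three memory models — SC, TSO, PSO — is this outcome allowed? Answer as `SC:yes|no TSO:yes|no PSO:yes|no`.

SC:no TSO:no PSO:yes

outcome vector order: (P0.R0,P0.R1)
SC: 4 outcomes — {(0,0) (0,1) (1,1) (2,1)}
TSO: 4 outcomes — {(0,0) (0,1) (1,1) (2,1)}
PSO: 6 outcomes — {(0,0) (0,1) (1,0) (1,1) (2,0) (2,1)}
target (2,0) ∈ {PSO}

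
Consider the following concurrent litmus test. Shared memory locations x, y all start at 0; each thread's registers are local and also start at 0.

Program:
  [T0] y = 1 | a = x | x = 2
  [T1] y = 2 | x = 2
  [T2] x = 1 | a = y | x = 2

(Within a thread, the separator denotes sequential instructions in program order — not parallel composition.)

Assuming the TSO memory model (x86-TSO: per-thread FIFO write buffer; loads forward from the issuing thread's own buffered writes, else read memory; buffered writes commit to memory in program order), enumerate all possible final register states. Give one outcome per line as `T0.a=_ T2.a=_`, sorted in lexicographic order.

outcome vector order: (T0.a,T2.a)
|TSO outcomes| = 9

T0.a=0 T2.a=0
T0.a=0 T2.a=1
T0.a=0 T2.a=2
T0.a=1 T2.a=0
T0.a=1 T2.a=1
T0.a=1 T2.a=2
T0.a=2 T2.a=0
T0.a=2 T2.a=1
T0.a=2 T2.a=2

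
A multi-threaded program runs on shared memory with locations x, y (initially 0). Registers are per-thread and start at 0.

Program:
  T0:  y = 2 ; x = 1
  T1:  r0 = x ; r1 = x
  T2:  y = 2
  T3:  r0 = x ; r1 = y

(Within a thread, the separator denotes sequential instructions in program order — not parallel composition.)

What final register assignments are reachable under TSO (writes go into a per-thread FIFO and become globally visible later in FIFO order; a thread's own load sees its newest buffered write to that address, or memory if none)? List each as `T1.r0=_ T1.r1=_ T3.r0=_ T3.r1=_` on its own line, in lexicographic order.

T1.r0=0 T1.r1=0 T3.r0=0 T3.r1=0
T1.r0=0 T1.r1=0 T3.r0=0 T3.r1=2
T1.r0=0 T1.r1=0 T3.r0=1 T3.r1=2
T1.r0=0 T1.r1=1 T3.r0=0 T3.r1=0
T1.r0=0 T1.r1=1 T3.r0=0 T3.r1=2
T1.r0=0 T1.r1=1 T3.r0=1 T3.r1=2
T1.r0=1 T1.r1=1 T3.r0=0 T3.r1=0
T1.r0=1 T1.r1=1 T3.r0=0 T3.r1=2
T1.r0=1 T1.r1=1 T3.r0=1 T3.r1=2

outcome vector order: (T1.r0,T1.r1,T3.r0,T3.r1)
|TSO outcomes| = 9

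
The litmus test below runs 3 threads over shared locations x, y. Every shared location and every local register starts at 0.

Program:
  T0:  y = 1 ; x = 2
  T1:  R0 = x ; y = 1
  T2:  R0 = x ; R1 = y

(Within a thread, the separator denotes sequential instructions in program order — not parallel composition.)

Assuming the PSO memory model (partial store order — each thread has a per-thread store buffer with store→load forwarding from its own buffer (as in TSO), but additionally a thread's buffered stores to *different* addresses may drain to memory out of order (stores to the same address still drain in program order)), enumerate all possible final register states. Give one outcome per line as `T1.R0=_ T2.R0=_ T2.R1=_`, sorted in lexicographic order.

outcome vector order: (T1.R0,T2.R0,T2.R1)
|PSO outcomes| = 8

T1.R0=0 T2.R0=0 T2.R1=0
T1.R0=0 T2.R0=0 T2.R1=1
T1.R0=0 T2.R0=2 T2.R1=0
T1.R0=0 T2.R0=2 T2.R1=1
T1.R0=2 T2.R0=0 T2.R1=0
T1.R0=2 T2.R0=0 T2.R1=1
T1.R0=2 T2.R0=2 T2.R1=0
T1.R0=2 T2.R0=2 T2.R1=1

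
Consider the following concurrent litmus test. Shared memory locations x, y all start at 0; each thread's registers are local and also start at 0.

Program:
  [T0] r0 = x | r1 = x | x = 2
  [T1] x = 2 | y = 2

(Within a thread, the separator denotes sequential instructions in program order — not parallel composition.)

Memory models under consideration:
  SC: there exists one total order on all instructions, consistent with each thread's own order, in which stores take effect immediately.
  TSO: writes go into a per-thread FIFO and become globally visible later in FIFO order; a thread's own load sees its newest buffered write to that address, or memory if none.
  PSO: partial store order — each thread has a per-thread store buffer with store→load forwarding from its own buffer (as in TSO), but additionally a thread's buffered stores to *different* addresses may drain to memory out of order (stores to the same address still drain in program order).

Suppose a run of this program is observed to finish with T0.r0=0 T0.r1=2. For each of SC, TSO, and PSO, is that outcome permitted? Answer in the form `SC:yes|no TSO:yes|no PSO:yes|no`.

SC:yes TSO:yes PSO:yes

outcome vector order: (T0.r0,T0.r1)
under SC → <0 0>; <0 2>; <2 2>
under TSO → <0 0>; <0 2>; <2 2>
under PSO → <0 0>; <0 2>; <2 2>
target <0 2> ∈ {SC,TSO,PSO}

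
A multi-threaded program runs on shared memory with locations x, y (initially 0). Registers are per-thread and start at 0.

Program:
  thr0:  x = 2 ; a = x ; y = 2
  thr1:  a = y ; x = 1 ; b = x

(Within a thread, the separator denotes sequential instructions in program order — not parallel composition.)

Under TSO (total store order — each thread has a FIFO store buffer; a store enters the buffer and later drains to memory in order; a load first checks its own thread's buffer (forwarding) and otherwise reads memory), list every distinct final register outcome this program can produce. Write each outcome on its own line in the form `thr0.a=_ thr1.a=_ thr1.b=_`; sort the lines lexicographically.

thr0.a=1 thr1.a=0 thr1.b=1
thr0.a=2 thr1.a=0 thr1.b=1
thr0.a=2 thr1.a=0 thr1.b=2
thr0.a=2 thr1.a=2 thr1.b=1

outcome vector order: (thr0.a,thr1.a,thr1.b)
|TSO outcomes| = 4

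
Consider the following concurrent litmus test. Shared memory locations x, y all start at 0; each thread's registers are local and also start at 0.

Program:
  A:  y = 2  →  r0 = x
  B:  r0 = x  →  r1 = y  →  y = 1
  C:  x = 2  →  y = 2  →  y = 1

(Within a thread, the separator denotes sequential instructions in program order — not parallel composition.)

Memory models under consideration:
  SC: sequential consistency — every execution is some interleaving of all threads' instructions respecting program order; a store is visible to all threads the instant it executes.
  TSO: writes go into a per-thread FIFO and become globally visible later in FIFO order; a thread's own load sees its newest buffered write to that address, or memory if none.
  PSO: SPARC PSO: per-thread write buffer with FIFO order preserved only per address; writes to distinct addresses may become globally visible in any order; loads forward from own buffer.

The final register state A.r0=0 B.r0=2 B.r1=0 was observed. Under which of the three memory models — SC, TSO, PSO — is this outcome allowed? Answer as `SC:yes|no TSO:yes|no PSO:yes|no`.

SC:no TSO:yes PSO:yes

outcome vector order: (A.r0,B.r0,B.r1)
SC (11): <0 0 0> <0 0 1> <0 0 2> <0 2 1> <0 2 2> <2 0 0> <2 0 1> <2 0 2> <2 2 0> <2 2 1> <2 2 2>
TSO (12): <0 0 0> <0 0 1> <0 0 2> <0 2 0> <0 2 1> <0 2 2> <2 0 0> <2 0 1> <2 0 2> <2 2 0> <2 2 1> <2 2 2>
PSO (12): <0 0 0> <0 0 1> <0 0 2> <0 2 0> <0 2 1> <0 2 2> <2 0 0> <2 0 1> <2 0 2> <2 2 0> <2 2 1> <2 2 2>
target <0 2 0> ∈ {TSO,PSO}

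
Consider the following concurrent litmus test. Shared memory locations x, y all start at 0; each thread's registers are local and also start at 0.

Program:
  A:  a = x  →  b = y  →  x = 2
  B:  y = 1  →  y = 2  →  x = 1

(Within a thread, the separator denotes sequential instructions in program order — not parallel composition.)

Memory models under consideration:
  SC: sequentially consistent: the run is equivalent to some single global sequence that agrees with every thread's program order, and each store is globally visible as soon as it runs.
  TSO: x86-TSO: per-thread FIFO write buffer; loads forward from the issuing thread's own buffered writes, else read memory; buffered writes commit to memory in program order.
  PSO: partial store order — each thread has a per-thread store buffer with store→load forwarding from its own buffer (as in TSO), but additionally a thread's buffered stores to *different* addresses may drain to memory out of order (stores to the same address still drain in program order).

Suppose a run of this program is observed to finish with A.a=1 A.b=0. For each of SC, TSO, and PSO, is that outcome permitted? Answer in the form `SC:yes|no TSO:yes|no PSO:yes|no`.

outcome vector order: (A.a,A.b)
under SC → 00, 01, 02, 12
under TSO → 00, 01, 02, 12
under PSO → 00, 01, 02, 10, 11, 12
target 10 ∈ {PSO}

SC:no TSO:no PSO:yes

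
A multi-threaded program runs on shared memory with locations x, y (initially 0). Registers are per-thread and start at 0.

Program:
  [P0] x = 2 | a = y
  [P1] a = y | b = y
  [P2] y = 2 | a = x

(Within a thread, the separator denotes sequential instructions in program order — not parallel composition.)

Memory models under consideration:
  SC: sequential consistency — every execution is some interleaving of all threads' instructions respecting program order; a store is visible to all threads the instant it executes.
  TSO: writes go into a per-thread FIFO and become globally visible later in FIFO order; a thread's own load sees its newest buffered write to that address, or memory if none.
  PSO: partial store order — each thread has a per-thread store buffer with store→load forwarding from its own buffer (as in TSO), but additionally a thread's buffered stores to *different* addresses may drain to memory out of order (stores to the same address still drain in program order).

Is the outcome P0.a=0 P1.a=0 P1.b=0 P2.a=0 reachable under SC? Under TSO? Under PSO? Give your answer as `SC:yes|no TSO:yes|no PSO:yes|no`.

SC:no TSO:yes PSO:yes

outcome vector order: (P0.a,P1.a,P1.b,P2.a)
[SC] allowed = {(0,0,0,2) (0,0,2,2) (0,2,2,2) (2,0,0,0) (2,0,0,2) (2,0,2,0) (2,0,2,2) (2,2,2,0) (2,2,2,2)}
[TSO] allowed = {(0,0,0,0) (0,0,0,2) (0,0,2,0) (0,0,2,2) (0,2,2,0) (0,2,2,2) (2,0,0,0) (2,0,0,2) (2,0,2,0) (2,0,2,2) (2,2,2,0) (2,2,2,2)}
[PSO] allowed = {(0,0,0,0) (0,0,0,2) (0,0,2,0) (0,0,2,2) (0,2,2,0) (0,2,2,2) (2,0,0,0) (2,0,0,2) (2,0,2,0) (2,0,2,2) (2,2,2,0) (2,2,2,2)}
target (0,0,0,0) ∈ {TSO,PSO}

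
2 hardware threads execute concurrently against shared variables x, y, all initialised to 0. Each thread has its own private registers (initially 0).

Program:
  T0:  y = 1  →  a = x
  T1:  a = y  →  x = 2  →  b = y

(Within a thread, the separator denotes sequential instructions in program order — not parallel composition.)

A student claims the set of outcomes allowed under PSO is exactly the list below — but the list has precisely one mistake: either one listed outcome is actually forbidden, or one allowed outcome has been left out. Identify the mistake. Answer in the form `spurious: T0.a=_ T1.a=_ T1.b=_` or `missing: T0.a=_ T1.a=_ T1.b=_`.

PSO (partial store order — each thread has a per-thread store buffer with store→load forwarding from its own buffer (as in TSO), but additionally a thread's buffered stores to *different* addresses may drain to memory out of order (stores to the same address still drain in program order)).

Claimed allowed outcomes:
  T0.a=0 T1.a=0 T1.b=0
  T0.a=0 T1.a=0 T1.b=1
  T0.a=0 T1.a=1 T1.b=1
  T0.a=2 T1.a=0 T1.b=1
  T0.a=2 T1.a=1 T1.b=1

missing: T0.a=2 T1.a=0 T1.b=0

outcome vector order: (T0.a,T1.a,T1.b)
PSO (6): 000, 001, 011, 200, 201, 211
PSO∖claimed = {200}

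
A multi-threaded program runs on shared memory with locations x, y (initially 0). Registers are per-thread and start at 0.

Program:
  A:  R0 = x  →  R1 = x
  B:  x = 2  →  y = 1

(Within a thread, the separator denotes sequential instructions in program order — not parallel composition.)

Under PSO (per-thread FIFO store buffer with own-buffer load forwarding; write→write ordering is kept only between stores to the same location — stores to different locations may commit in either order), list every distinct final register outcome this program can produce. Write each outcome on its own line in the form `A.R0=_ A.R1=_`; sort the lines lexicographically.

A.R0=0 A.R1=0
A.R0=0 A.R1=2
A.R0=2 A.R1=2

outcome vector order: (A.R0,A.R1)
|PSO outcomes| = 3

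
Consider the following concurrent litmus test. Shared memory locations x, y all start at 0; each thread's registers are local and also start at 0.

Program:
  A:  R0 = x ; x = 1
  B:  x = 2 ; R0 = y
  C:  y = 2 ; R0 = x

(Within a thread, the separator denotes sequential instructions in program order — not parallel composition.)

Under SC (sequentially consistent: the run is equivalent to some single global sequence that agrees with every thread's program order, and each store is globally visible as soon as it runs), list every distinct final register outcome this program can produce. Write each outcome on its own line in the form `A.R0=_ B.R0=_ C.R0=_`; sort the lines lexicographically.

outcome vector order: (A.R0,B.R0,C.R0)
|SC outcomes| = 10

A.R0=0 B.R0=0 C.R0=1
A.R0=0 B.R0=0 C.R0=2
A.R0=0 B.R0=2 C.R0=0
A.R0=0 B.R0=2 C.R0=1
A.R0=0 B.R0=2 C.R0=2
A.R0=2 B.R0=0 C.R0=1
A.R0=2 B.R0=0 C.R0=2
A.R0=2 B.R0=2 C.R0=0
A.R0=2 B.R0=2 C.R0=1
A.R0=2 B.R0=2 C.R0=2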